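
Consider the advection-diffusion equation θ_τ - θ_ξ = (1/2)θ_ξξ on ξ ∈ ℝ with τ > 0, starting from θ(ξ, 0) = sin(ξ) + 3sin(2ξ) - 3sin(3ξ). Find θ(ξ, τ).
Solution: Moving frame: η = ξ + τ, σ = τ, θ = u(η,σ), so θ_τ = u_σ + u_η and θ_ξξ = u_ηη.
Hence θ_τ - θ_ξ = u_σ and the PDE becomes the heat equation u_σ = (1/2)u_ηη on η ∈ ℝ.
Initial data: u(η,0) = θ(η,0) = sin(η) + 3sin(2η) - 3sin(3η). Each mode sin(nη) decays as exp(-n²σ/2) on ℝ, so u(η,σ) = Σ c_n exp(-n²σ/2) sin(nη) with c_1=1, c_2=3, c_3=-3: u(η,σ) = 3exp(-2σ)sin(2η) + exp(-σ/2)sin(η) - 3exp(-9σ/2)sin(3η).
Substituting back: θ(ξ,τ) = u(ξ + τ, τ).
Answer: θ(ξ, τ) = 3exp(-2τ)sin(2ξ + 2τ) + exp(-τ/2)sin(ξ + τ) - 3exp(-9τ/2)sin(3ξ + 3τ)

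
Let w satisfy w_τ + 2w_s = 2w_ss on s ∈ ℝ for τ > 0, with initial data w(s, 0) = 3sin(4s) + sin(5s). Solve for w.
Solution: Change to a moving frame: let η = s - 2τ, σ = τ and write w(s,τ) = u(η,σ).
By the chain rule w_τ = u_σ - 2u_η, w_s = u_η, w_ss = u_ηη.
Then w_τ + 2w_s = u_σ: the advection term cancels and the PDE becomes the heat equation u_σ = 2u_ηη on η ∈ ℝ.
Initial data: u(η,0) = w(η,0) = 3sin(4η) + sin(5η).
On η ∈ ℝ each mode satisfies (sin(nη))″ = -n² sin(nη), so exp(-2n²σ) sin(nη) solves the heat equation; by superposition u(η,σ) = Σ c_n exp(-2n²σ) sin(nη).
Reading off the coefficients: c_4=3, c_5=1, so u(η,σ) = 3exp(-32σ)sin(4η) + exp(-50σ)sin(5η).
Substituting back η = s - 2τ, σ = τ: w(s,τ) = u(s - 2τ, τ).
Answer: w(s, τ) = 3exp(-32τ)sin(4s - 8τ) + exp(-50τ)sin(5s - 10τ)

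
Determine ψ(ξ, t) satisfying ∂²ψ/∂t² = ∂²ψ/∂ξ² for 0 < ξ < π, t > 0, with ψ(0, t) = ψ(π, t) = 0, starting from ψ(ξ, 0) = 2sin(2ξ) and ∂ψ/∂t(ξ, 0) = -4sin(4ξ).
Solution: Separating variables: ψ = Σ [A_n cos(ω_n t) + B_n sin(ω_n t)] sin(nξ), ω_n = n. From ICs (B_n = velocity coefficient / ω_n): A_2=2, B_4=-1.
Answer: ψ(ξ, t) = -sin(4t)sin(4ξ) + 2sin(2ξ)cos(2t)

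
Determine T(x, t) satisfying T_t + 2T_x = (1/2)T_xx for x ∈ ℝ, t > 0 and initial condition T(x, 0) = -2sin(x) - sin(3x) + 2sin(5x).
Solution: Change to a moving frame: let η = x - 2t, σ = t and write T(x,t) = u(η,σ).
By the chain rule T_t = u_σ - 2u_η, T_x = u_η, T_xx = u_ηη.
Then T_t + 2T_x = u_σ: the advection term cancels and the PDE becomes the heat equation u_σ = (1/2)u_ηη on η ∈ ℝ.
Initial data: u(η,0) = T(η,0) = -2sin(η) - sin(3η) + 2sin(5η).
On η ∈ ℝ each mode satisfies (sin(nη))″ = -n² sin(nη), so exp(-n²σ/2) sin(nη) solves the heat equation; by superposition u(η,σ) = Σ c_n exp(-n²σ/2) sin(nη).
Reading off the coefficients: c_1=-2, c_3=-1, c_5=2, so u(η,σ) = -2exp(-σ/2)sin(η) - exp(-9σ/2)sin(3η) + 2exp(-25σ/2)sin(5η).
Substituting back η = x - 2t, σ = t: T(x,t) = u(x - 2t, t).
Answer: T(x, t) = 2exp(-t/2)sin(2t - x) + exp(-9t/2)sin(6t - 3x) - 2exp(-25t/2)sin(10t - 5x)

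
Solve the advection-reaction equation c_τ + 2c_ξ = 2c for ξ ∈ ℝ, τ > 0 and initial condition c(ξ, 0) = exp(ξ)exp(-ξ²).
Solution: Substitute c = exp(ξ)u, i.e. u = exp(-ξ)c.
By the product rule, c_ξ = exp(ξ)(u_ξ + u), c_τ = exp(ξ)u_τ.
Substituting into the PDE and dividing by exp(ξ): u_τ + 2(u_ξ + u) = 2u.
The lower-order terms cancel, leaving the standard advection equation u_τ + 2u_ξ = 0.
Initial data for u: u(ξ,0) = exp(-ξ)c(ξ,0) = exp(-ξ²).
Solve for u:
  By method of characteristics (waves move right with speed 2):
  Along characteristics ξ - 2τ = const, u is constant, so u(ξ,τ) = f(ξ - 2τ) with f = u(·, 0).
Hence u(ξ,τ) = exp(-(ξ - 2τ)²).
Transform back: c(ξ,τ) = exp(ξ)u(ξ,τ).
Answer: c(ξ, τ) = exp(ξ)exp(-(ξ - 2τ)²)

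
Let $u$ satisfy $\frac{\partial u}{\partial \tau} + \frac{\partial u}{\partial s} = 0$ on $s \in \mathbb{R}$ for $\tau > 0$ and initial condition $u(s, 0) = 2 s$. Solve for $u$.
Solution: By method of characteristics (waves move right with speed 1):
Along characteristics $s - \tau =$ const, $u$ is constant, so $u(s,\tau) = f(s - \tau)$ with $f = u( \cdot , 0)$.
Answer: $u(s, \tau) = -2 \tau + 2 s$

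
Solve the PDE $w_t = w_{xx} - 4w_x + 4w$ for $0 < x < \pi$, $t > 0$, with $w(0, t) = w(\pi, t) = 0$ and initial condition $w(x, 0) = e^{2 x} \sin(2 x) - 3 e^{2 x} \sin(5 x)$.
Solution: Substitute $w = e^{2x}u$.
Then $w_x = e^{2x}(u_x + 2u)$, $w_{xx} = e^{2x}(u_{xx} + 4u_x + 4u)$, $w_t = e^{2x}u_t$; substituting and dividing by $e^{2x}$, the lower-order terms cancel: $u_t = u_{xx}$ (standard heat equation).
Data for $u$: $u(x,0) = e^{-2x}w(x,0) = \sin(2 x) - 3 \sin(5 x)$. The boundary conditions carry over: $u(0,t) = u(\pi,t) = 0$.
Separating variables: $u = \sum c_n e^{-n^2t} \sin(nx)$. From $u(x,0) = \sin(2 x) - 3 \sin(5 x)$: $c_2=1, c_5=-3$.
So $u(x,t) = e^{-4 t} \sin(2 x) - 3 e^{-25 t} \sin(5 x)$, and $w(x,t) = e^{2x}u(x,t)$.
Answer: $w(x, t) = e^{-4 t} e^{2 x} \sin(2 x) - 3 e^{-25 t} e^{2 x} \sin(5 x)$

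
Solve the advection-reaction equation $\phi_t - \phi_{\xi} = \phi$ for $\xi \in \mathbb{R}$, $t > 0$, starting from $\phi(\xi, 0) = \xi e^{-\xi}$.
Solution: Substitute $\phi = e^{-\xi}u$, i.e. $u = e^{\xi}\phi$.
By the product rule, $\phi_{\xi} = e^{-\xi}(u_{\xi} - u)$, $\phi_t = e^{-\xi}u_t$.
Substituting into the PDE and dividing by $e^{-\xi}$: $u_t - (u_{\xi} - u) = u$.
The lower-order terms cancel, leaving the standard advection equation $u_t - u_{\xi} = 0$.
Initial data for $u$: $u(\xi,0) = e^{\xi}\phi(\xi,0) = \xi$.
Solve for $u$:
  By method of characteristics (waves move left with speed 1):
  Along characteristics $\xi + t =$ const, $u$ is constant, so $u(\xi,t) = f(\xi + t)$ with $f = u( \cdot , 0)$.
Hence $u(\xi,t) = t + \xi$.
Transform back: $\phi(\xi,t) = e^{-\xi}u(\xi,t)$.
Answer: $\phi(\xi, t) = \xi e^{-\xi} + t e^{-\xi}$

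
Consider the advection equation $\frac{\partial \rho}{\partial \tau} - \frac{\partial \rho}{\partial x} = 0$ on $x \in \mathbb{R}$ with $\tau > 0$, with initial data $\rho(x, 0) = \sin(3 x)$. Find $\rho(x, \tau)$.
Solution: By characteristics ($dx/d\tau = -1$), $\rho(x,\tau) = f(x + \tau)$ with $f = \rho( \cdot , 0)$.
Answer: $\rho(x, \tau) = \sin(3 \tau + 3 x)$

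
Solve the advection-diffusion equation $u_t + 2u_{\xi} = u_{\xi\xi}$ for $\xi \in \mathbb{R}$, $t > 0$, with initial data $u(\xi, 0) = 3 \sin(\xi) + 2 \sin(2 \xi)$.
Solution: Change to a moving frame: let $\eta = \xi - 2t$, $\sigma = t$ and write $u(\xi,t) = w(\eta,\sigma)$.
By the chain rule $u_t = w_{\sigma} - 2w_{\eta}$, $u_{\xi} = w_{\eta}$, $u_{\xi\xi} = w_{\eta\eta}$.
Then $u_t + 2u_{\xi} = w_{\sigma}$: the advection term cancels and the PDE becomes the heat equation $w_{\sigma} = w_{\eta\eta}$ on $\eta \in \mathbb{R}$.
Initial data: $w(\eta,0) = u(\eta,0) = 3 \sin(\eta) + 2 \sin(2 \eta)$.
On $\eta \in \mathbb{R}$ each mode satisfies $(\sin(n\eta))'' = -n^2 \sin(n\eta)$, so $e^{-n^2\sigma} \sin(n\eta)$ solves the heat equation; by superposition $w(\eta,\sigma) = \sum c_n e^{-n^2\sigma} \sin(n\eta)$.
Reading off the coefficients: $c_1=3, c_2=2$, so $w(\eta,\sigma) = 3 e^{-\sigma} \sin(\eta) + 2 e^{-4 \sigma} \sin(2 \eta)$.
Substituting back $\eta = \xi - 2t$, $\sigma = t$: $u(\xi,t) = w(\xi - 2t, t)$.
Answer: $u(\xi, t) = 3 e^{-t} \sin(\xi - 2 t) + 2 e^{-4 t} \sin(2 \xi - 4 t)$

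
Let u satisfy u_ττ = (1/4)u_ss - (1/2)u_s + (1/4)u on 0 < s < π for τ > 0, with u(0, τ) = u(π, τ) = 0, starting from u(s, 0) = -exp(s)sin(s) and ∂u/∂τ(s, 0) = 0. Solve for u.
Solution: Substitute u = exp(s)w, i.e. w = exp(-s)u.
By the product rule, u_s = exp(s)(w_s + w), u_ss = exp(s)(w_ss + 2w_s + w), u_ττ = exp(s)w_ττ.
Substituting into the PDE and dividing by exp(s): w_ττ = (1/4)(w_ss + 2w_s + w) - (1/2)(w_s + w) + (1/4)w.
The lower-order terms cancel, leaving the standard wave equation w_ττ = (1/4)w_ss.
Initial data for w: w(s,0) = exp(-s)u(s,0) = -sin(s); w_τ(s,0) = exp(-s)u_τ(s,0) = 0. The boundary conditions carry over: w(0,τ) = w(π,τ) = 0.
Solve for w:
  Using separation of variables w = X(s)T(τ):
  Eigenfunctions: sin(ns), n = 1, 2, 3, ...
  General solution: w(s, τ) = Σ [A_n cos(n τ/2) + B_n sin(n τ/2)] sin(ns)
  From w(s,0) = -sin(s): A_1=-1. From w_τ(s,0) = 0: all B_n = 0.
Hence w(s,τ) = -sin(s)cos(τ/2).
Transform back: u(s,τ) = exp(s)w(s,τ).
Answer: u(s, τ) = -exp(s)sin(s)cos(τ/2)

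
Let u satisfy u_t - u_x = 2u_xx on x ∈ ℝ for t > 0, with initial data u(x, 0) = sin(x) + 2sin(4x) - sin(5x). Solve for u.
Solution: Moving frame: η = x + t, σ = t, u = w(η,σ), so u_t = w_σ + w_η and u_xx = w_ηη.
Hence u_t - u_x = w_σ and the PDE becomes the heat equation w_σ = 2w_ηη on η ∈ ℝ.
Initial data: w(η,0) = u(η,0) = sin(η) + 2sin(4η) - sin(5η). Each mode sin(nη) decays as exp(-2n²σ) on ℝ, so w(η,σ) = Σ c_n exp(-2n²σ) sin(nη) with c_1=1, c_4=2, c_5=-1: w(η,σ) = exp(-2σ)sin(η) + 2exp(-32σ)sin(4η) - exp(-50σ)sin(5η).
Substituting back: u(x,t) = w(x + t, t).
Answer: u(x, t) = exp(-2t)sin(t + x) + 2exp(-32t)sin(4t + 4x) - exp(-50t)sin(5t + 5x)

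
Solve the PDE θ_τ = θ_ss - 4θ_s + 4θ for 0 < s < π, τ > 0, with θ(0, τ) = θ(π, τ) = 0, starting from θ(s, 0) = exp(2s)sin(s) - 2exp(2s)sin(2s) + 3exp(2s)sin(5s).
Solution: Substitute θ = exp(2s)u, i.e. u = exp(-2s)θ.
By the product rule, θ_s = exp(2s)(u_s + 2u), θ_ss = exp(2s)(u_ss + 4u_s + 4u), θ_τ = exp(2s)u_τ.
Substituting into the PDE and dividing by exp(2s): u_τ = (u_ss + 4u_s + 4u) - 4(u_s + 2u) + 4u.
The lower-order terms cancel, leaving the standard heat equation u_τ = u_ss.
Initial data for u: u(s,0) = exp(-2s)θ(s,0) = sin(s) - 2sin(2s) + 3sin(5s). The boundary conditions carry over: u(0,τ) = u(π,τ) = 0.
Solve for u:
  Using separation of variables u = X(s)G(τ):
  Eigenfunctions: sin(ns), n = 1, 2, 3, ...
  General solution: u(s, τ) = Σ c_n sin(ns) exp(-n² τ)
  Matching u(s,0) = sin(s) - 2sin(2s) + 3sin(5s) term by term: c_1=1, c_2=-2, c_5=3.
Hence u(s,τ) = exp(-τ)sin(s) - 2exp(-4τ)sin(2s) + 3exp(-25τ)sin(5s).
Transform back: θ(s,τ) = exp(2s)u(s,τ).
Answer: θ(s, τ) = exp(2s)exp(-τ)sin(s) - 2exp(2s)exp(-4τ)sin(2s) + 3exp(2s)exp(-25τ)sin(5s)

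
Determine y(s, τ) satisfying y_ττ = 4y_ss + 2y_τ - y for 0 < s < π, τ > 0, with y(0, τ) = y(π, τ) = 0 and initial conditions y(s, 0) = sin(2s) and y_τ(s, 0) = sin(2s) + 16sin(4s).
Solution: Substitute y = exp(τ)u.
Then y_τ = exp(τ)(u_τ + u), y_ττ = exp(τ)(u_ττ + 2u_τ + u), y_ss = exp(τ)u_ss; substituting and dividing by exp(τ), the lower-order terms cancel: u_ττ = 4u_ss (standard wave equation).
Data for u: u(s,0) = y(s,0) = sin(2s); u_τ(s,0) = y_τ(s,0) - y(s,0) = 16sin(4s). The boundary conditions carry over: u(0,τ) = u(π,τ) = 0.
Separating variables: u = Σ [A_n cos(ω_n τ) + B_n sin(ω_n τ)] sin(ns), ω_n = 2n. From ICs (B_n = velocity coefficient / ω_n): A_2=1, B_4=2.
So u(s,τ) = sin(2s)cos(4τ) + 2sin(4s)sin(8τ), and y(s,τ) = exp(τ)u(s,τ).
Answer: y(s, τ) = exp(τ)sin(2s)cos(4τ) + 2exp(τ)sin(4s)sin(8τ)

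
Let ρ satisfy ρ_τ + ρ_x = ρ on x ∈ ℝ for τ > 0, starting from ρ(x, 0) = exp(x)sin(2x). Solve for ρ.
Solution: Substitute ρ = exp(x)u.
Then ρ_x = exp(x)(u_x + u), ρ_τ = exp(x)u_τ; substituting and dividing by exp(x), the lower-order terms cancel: u_τ + u_x = 0 (standard advection equation).
Data for u: u(x,0) = exp(-x)ρ(x,0) = sin(2x).
By characteristics (dx/dτ = 1), u(x,τ) = f(x - τ) with f = u(·, 0).
So u(x,τ) = sin(2x - 2τ), and ρ(x,τ) = exp(x)u(x,τ).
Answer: ρ(x, τ) = exp(x)sin(2x - 2τ)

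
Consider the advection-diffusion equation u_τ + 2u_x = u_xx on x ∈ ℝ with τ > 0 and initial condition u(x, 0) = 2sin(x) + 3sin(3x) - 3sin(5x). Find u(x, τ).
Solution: Moving frame: η = x - 2τ, σ = τ, u = w(η,σ), so u_τ = w_σ - 2w_η and u_xx = w_ηη.
Hence u_τ + 2u_x = w_σ and the PDE becomes the heat equation w_σ = w_ηη on η ∈ ℝ.
Initial data: w(η,0) = u(η,0) = 2sin(η) + 3sin(3η) - 3sin(5η). Each mode sin(nη) decays as exp(-n²σ) on ℝ, so w(η,σ) = Σ c_n exp(-n²σ) sin(nη) with c_1=2, c_3=3, c_5=-3: w(η,σ) = 2exp(-σ)sin(η) + 3exp(-9σ)sin(3η) - 3exp(-25σ)sin(5η).
Substituting back: u(x,τ) = w(x - 2τ, τ).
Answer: u(x, τ) = 2exp(-τ)sin(x - 2τ) + 3exp(-9τ)sin(3x - 6τ) - 3exp(-25τ)sin(5x - 10τ)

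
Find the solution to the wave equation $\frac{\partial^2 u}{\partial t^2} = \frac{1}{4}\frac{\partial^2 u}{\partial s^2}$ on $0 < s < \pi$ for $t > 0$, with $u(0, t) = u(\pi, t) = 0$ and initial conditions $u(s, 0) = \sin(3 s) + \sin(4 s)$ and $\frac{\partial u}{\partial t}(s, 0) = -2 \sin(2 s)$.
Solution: Using separation of variables $u = X(s)T(t)$:
Eigenfunctions: $\sin(ns)$, $n = 1, 2, 3, \ldots$
General solution: $u(s, t) = \sum [A_n \cos(n t/2) + B_n \sin(n t/2)] \sin(ns)$
From $u(s,0) = \sin(3 s) + \sin(4 s)$: $A_3=1, A_4=1$. From $u_t(s,0) = -2 \sin(2 s)$, using $u_t(s,0) = \sum \omega_n B_n \sin(ns)$ with $\omega_n = n/2$: $B_2 = (-2)/1 = -2$.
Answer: $u(s, t) = -2 \sin(2 s) \sin(t) + \sin(3 s) \cos(3 t/2) + \sin(4 s) \cos(2 t)$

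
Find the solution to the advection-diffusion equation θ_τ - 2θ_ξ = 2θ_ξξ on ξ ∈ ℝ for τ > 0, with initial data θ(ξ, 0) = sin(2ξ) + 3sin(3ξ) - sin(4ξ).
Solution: Change to a moving frame: let η = ξ + 2τ, σ = τ and write θ(ξ,τ) = u(η,σ).
By the chain rule θ_τ = u_σ + 2u_η, θ_ξ = u_η, θ_ξξ = u_ηη.
Then θ_τ - 2θ_ξ = u_σ: the advection term cancels and the PDE becomes the heat equation u_σ = 2u_ηη on η ∈ ℝ.
Initial data: u(η,0) = θ(η,0) = sin(2η) + 3sin(3η) - sin(4η).
On η ∈ ℝ each mode satisfies (sin(nη))″ = -n² sin(nη), so exp(-2n²σ) sin(nη) solves the heat equation; by superposition u(η,σ) = Σ c_n exp(-2n²σ) sin(nη).
Reading off the coefficients: c_2=1, c_3=3, c_4=-1, so u(η,σ) = exp(-8σ)sin(2η) + 3exp(-18σ)sin(3η) - exp(-32σ)sin(4η).
Substituting back η = ξ + 2τ, σ = τ: θ(ξ,τ) = u(ξ + 2τ, τ).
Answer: θ(ξ, τ) = exp(-8τ)sin(2ξ + 4τ) + 3exp(-18τ)sin(3ξ + 6τ) - exp(-32τ)sin(4ξ + 8τ)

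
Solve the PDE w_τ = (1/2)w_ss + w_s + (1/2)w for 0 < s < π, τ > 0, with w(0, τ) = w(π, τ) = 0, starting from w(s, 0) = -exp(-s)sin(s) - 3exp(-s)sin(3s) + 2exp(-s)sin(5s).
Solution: Substitute w = exp(-s)u.
Then w_s = exp(-s)(u_s - u), w_ss = exp(-s)(u_ss - 2u_s + u), w_τ = exp(-s)u_τ; substituting and dividing by exp(-s), the lower-order terms cancel: u_τ = (1/2)u_ss (standard heat equation).
Data for u: u(s,0) = exp(s)w(s,0) = -sin(s) - 3sin(3s) + 2sin(5s). The boundary conditions carry over: u(0,τ) = u(π,τ) = 0.
Separating variables: u = Σ c_n exp(-n²τ/2) sin(ns). From u(s,0) = -sin(s) - 3sin(3s) + 2sin(5s): c_1=-1, c_3=-3, c_5=2.
So u(s,τ) = -exp(-τ/2)sin(s) - 3exp(-9τ/2)sin(3s) + 2exp(-25τ/2)sin(5s), and w(s,τ) = exp(-s)u(s,τ).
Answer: w(s, τ) = -exp(-s)exp(-τ/2)sin(s) - 3exp(-s)exp(-9τ/2)sin(3s) + 2exp(-s)exp(-25τ/2)sin(5s)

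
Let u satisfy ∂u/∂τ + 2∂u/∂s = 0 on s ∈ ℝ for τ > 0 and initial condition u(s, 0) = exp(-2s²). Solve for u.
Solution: By method of characteristics (waves move right with speed 2):
Along characteristics s - 2τ = const, u is constant, so u(s,τ) = f(s - 2τ) with f = u(·, 0).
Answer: u(s, τ) = exp(-2(s - 2τ)²)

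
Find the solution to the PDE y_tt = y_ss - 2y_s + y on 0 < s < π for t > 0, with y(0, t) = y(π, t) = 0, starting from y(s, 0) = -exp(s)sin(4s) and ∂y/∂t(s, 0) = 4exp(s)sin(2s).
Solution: Substitute y = exp(s)u.
Then y_s = exp(s)(u_s + u), y_ss = exp(s)(u_ss + 2u_s + u), y_tt = exp(s)u_tt; substituting and dividing by exp(s), the lower-order terms cancel: u_tt = u_ss (standard wave equation).
Data for u: u(s,0) = exp(-s)y(s,0) = -sin(4s); u_t(s,0) = exp(-s)y_t(s,0) = 4sin(2s). The boundary conditions carry over: u(0,t) = u(π,t) = 0.
Separating variables: u = Σ [A_n cos(ω_n t) + B_n sin(ω_n t)] sin(ns), ω_n = n. From ICs (B_n = velocity coefficient / ω_n): A_4=-1, B_2=2.
So u(s,t) = 2sin(2s)sin(2t) - sin(4s)cos(4t), and y(s,t) = exp(s)u(s,t).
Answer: y(s, t) = 2exp(s)sin(2s)sin(2t) - exp(s)sin(4s)cos(4t)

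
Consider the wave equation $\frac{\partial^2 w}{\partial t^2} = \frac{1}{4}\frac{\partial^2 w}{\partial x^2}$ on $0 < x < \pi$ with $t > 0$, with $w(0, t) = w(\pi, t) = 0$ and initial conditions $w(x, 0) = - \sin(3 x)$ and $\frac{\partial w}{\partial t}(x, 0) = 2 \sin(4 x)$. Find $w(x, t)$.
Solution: Separating variables: $w = \sum [A_n \cos(\omega_n t) + B_n \sin(\omega_n t)] \sin(nx)$, $\omega_n = n/2$. From ICs ($B_n$ = velocity coefficient / $\omega_n$): $A_3=-1, B_4=1$.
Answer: $w(x, t) = \sin(2 t) \sin(4 x) -  \sin(3 x) \cos(3 t/2)$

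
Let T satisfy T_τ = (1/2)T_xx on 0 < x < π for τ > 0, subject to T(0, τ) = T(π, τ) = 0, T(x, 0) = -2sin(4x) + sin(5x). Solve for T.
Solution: Using separation of variables T = X(x)G(τ):
Eigenfunctions: sin(nx), n = 1, 2, 3, ...
General solution: T(x, τ) = Σ c_n sin(nx) exp(-n² τ/2)
Matching T(x,0) = -2sin(4x) + sin(5x) term by term: c_4=-2, c_5=1.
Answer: T(x, τ) = -2exp(-8τ)sin(4x) + exp(-25τ/2)sin(5x)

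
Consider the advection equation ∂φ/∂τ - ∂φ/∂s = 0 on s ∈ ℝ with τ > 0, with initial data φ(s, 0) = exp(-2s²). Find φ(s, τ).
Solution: By method of characteristics (waves move left with speed 1):
Along characteristics s + τ = const, φ is constant, so φ(s,τ) = f(s + τ) with f = φ(·, 0).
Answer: φ(s, τ) = exp(-2(s + τ)²)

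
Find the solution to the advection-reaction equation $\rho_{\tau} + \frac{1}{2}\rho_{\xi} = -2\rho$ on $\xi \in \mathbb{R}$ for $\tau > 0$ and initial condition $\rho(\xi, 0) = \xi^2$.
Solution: Substitute $\rho = e^{-2\tau}u$, i.e. $u = e^{2\tau}\rho$.
By the product rule, $\rho_{\tau} = e^{-2\tau}(u_{\tau} - 2u)$, $\rho_{\xi} = e^{-2\tau}u_{\xi}$.
Substituting into the PDE and dividing by $e^{-2\tau}$: $u_{\tau} - 2u + \frac{1}{2}u_{\xi} = -2u$.
The lower-order terms cancel, leaving the standard advection equation $u_{\tau} + \frac{1}{2}u_{\xi} = 0$.
Initial data for $u$: $u(\xi,0) = \rho(\xi,0) = \xi^2$.
Solve for $u$:
  By method of characteristics (waves move right with speed 1/2):
  Along characteristics $\xi - \frac{1}{2}\tau =$ const, $u$ is constant, so $u(\xi,\tau) = f(\xi - \frac{1}{2}\tau)$ with $f = u( \cdot , 0)$.
Hence $u(\xi,\tau) = \xi^2 - \xi \tau + \frac{1}{4} \tau^2$.
Transform back: $\rho(\xi,\tau) = e^{-2\tau}u(\xi,\tau)$.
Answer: $\rho(\xi, \tau) = \frac{1}{4} \tau^2 e^{-2 \tau} -  \tau \xi e^{-2 \tau} + \xi^2 e^{-2 \tau}$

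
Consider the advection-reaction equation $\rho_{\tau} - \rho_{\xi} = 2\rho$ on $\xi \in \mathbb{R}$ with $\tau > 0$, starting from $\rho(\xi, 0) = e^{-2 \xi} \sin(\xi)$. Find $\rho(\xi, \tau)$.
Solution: Substitute $\rho = e^{-2\xi}u$.
Then $\rho_{\xi} = e^{-2\xi}(u_{\xi} - 2u)$, $\rho_{\tau} = e^{-2\xi}u_{\tau}$; substituting and dividing by $e^{-2\xi}$, the lower-order terms cancel: $u_{\tau} - u_{\xi} = 0$ (standard advection equation).
Data for $u$: $u(\xi,0) = e^{2\xi}\rho(\xi,0) = \sin(\xi)$.
By characteristics ($d\xi/d\tau = -1$), $u(\xi,\tau) = f(\xi + \tau)$ with $f = u( \cdot , 0)$.
So $u(\xi,\tau) = \sin(\xi + \tau)$, and $\rho(\xi,\tau) = e^{-2\xi}u(\xi,\tau)$.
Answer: $\rho(\xi, \tau) = e^{-2 \xi} \sin(\tau + \xi)$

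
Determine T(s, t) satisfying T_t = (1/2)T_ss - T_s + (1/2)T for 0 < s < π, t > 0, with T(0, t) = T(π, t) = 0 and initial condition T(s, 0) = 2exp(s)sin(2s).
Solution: Substitute T = exp(s)u.
Then T_s = exp(s)(u_s + u), T_ss = exp(s)(u_ss + 2u_s + u), T_t = exp(s)u_t; substituting and dividing by exp(s), the lower-order terms cancel: u_t = (1/2)u_ss (standard heat equation).
Data for u: u(s,0) = exp(-s)T(s,0) = 2sin(2s). The boundary conditions carry over: u(0,t) = u(π,t) = 0.
Separating variables: u = Σ c_n exp(-n²t/2) sin(ns). From u(s,0) = 2sin(2s): c_2=2.
So u(s,t) = 2exp(-2t)sin(2s), and T(s,t) = exp(s)u(s,t).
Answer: T(s, t) = 2exp(s)exp(-2t)sin(2s)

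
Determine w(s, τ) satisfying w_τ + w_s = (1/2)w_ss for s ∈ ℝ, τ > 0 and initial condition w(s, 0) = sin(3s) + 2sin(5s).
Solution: Moving frame: η = s - τ, σ = τ, w = u(η,σ), so w_τ = u_σ - u_η and w_ss = u_ηη.
Hence w_τ + w_s = u_σ and the PDE becomes the heat equation u_σ = (1/2)u_ηη on η ∈ ℝ.
Initial data: u(η,0) = w(η,0) = sin(3η) + 2sin(5η). Each mode sin(nη) decays as exp(-n²σ/2) on ℝ, so u(η,σ) = Σ c_n exp(-n²σ/2) sin(nη) with c_3=1, c_5=2: u(η,σ) = exp(-9σ/2)sin(3η) + 2exp(-25σ/2)sin(5η).
Substituting back: w(s,τ) = u(s - τ, τ).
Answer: w(s, τ) = exp(-9τ/2)sin(3s - 3τ) + 2exp(-25τ/2)sin(5s - 5τ)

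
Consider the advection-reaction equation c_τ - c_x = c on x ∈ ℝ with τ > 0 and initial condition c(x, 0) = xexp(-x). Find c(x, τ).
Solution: Substitute c = exp(-x)u.
Then c_x = exp(-x)(u_x - u), c_τ = exp(-x)u_τ; substituting and dividing by exp(-x), the lower-order terms cancel: u_τ - u_x = 0 (standard advection equation).
Data for u: u(x,0) = exp(x)c(x,0) = x.
By characteristics (dx/dτ = -1), u(x,τ) = f(x + τ) with f = u(·, 0).
So u(x,τ) = x + τ, and c(x,τ) = exp(-x)u(x,τ).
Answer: c(x, τ) = xexp(-x) + τexp(-x)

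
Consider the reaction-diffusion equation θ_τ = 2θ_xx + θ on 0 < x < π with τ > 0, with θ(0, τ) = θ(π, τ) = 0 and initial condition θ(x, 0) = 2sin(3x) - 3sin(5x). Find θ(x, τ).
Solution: Substitute θ = exp(τ)u.
Then θ_τ = exp(τ)(u_τ + u), θ_xx = exp(τ)u_xx; substituting and dividing by exp(τ), the lower-order terms cancel: u_τ = 2u_xx (standard heat equation).
Data for u: u(x,0) = θ(x,0) = 2sin(3x) - 3sin(5x). The boundary conditions carry over: u(0,τ) = u(π,τ) = 0.
Separating variables: u = Σ c_n exp(-2n²τ) sin(nx). From u(x,0) = 2sin(3x) - 3sin(5x): c_3=2, c_5=-3.
So u(x,τ) = 2exp(-18τ)sin(3x) - 3exp(-50τ)sin(5x), and θ(x,τ) = exp(τ)u(x,τ).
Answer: θ(x, τ) = 2exp(-17τ)sin(3x) - 3exp(-49τ)sin(5x)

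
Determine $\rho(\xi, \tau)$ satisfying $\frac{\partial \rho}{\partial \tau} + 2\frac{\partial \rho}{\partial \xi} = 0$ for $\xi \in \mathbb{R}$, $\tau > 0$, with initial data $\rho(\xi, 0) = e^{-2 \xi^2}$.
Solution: By method of characteristics (waves move right with speed 2):
Along characteristics $\xi - 2\tau =$ const, $\rho$ is constant, so $\rho(\xi,\tau) = f(\xi - 2\tau)$ with $f = \rho( \cdot , 0)$.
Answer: $\rho(\xi, \tau) = e^{-2 (-2 \tau + \xi)^2}$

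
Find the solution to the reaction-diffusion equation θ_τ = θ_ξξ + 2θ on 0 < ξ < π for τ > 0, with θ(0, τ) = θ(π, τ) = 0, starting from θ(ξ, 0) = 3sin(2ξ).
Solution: Substitute θ = exp(2τ)u.
Then θ_τ = exp(2τ)(u_τ + 2u), θ_ξξ = exp(2τ)u_ξξ; substituting and dividing by exp(2τ), the lower-order terms cancel: u_τ = u_ξξ (standard heat equation).
Data for u: u(ξ,0) = θ(ξ,0) = 3sin(2ξ). The boundary conditions carry over: u(0,τ) = u(π,τ) = 0.
Separating variables: u = Σ c_n exp(-n²τ) sin(nξ). From u(ξ,0) = 3sin(2ξ): c_2=3.
So u(ξ,τ) = 3exp(-4τ)sin(2ξ), and θ(ξ,τ) = exp(2τ)u(ξ,τ).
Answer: θ(ξ, τ) = 3exp(-2τ)sin(2ξ)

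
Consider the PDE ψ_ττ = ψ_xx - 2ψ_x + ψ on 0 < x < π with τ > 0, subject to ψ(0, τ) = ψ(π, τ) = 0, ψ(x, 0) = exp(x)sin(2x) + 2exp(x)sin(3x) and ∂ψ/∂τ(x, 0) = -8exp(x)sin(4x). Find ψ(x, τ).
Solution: Substitute ψ = exp(x)u.
Then ψ_x = exp(x)(u_x + u), ψ_xx = exp(x)(u_xx + 2u_x + u), ψ_ττ = exp(x)u_ττ; substituting and dividing by exp(x), the lower-order terms cancel: u_ττ = u_xx (standard wave equation).
Data for u: u(x,0) = exp(-x)ψ(x,0) = sin(2x) + 2sin(3x); u_τ(x,0) = exp(-x)ψ_τ(x,0) = -8sin(4x). The boundary conditions carry over: u(0,τ) = u(π,τ) = 0.
Separating variables: u = Σ [A_n cos(ω_n τ) + B_n sin(ω_n τ)] sin(nx), ω_n = n. From ICs (B_n = velocity coefficient / ω_n): A_2=1, A_3=2, B_4=-2.
So u(x,τ) = sin(2x)cos(2τ) + 2sin(3x)cos(3τ) - 2sin(4x)sin(4τ), and ψ(x,τ) = exp(x)u(x,τ).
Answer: ψ(x, τ) = exp(x)sin(2x)cos(2τ) + 2exp(x)sin(3x)cos(3τ) - 2exp(x)sin(4x)sin(4τ)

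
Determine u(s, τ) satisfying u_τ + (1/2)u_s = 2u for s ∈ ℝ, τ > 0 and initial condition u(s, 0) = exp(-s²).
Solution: Substitute u = exp(2τ)w.
Then u_τ = exp(2τ)(w_τ + 2w), u_s = exp(2τ)w_s; substituting and dividing by exp(2τ), the lower-order terms cancel: w_τ + (1/2)w_s = 0 (standard advection equation).
Data for w: w(s,0) = u(s,0) = exp(-s²).
By characteristics (ds/dτ = 1/2), w(s,τ) = f(s - (1/2)τ) with f = w(·, 0).
So w(s,τ) = exp(-(s - τ/2)²), and u(s,τ) = exp(2τ)w(s,τ).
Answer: u(s, τ) = exp(2τ)exp(-(s - τ/2)²)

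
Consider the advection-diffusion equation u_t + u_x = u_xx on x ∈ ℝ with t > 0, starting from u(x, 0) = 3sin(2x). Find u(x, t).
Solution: Change to a moving frame: let η = x - t, σ = t and write u(x,t) = w(η,σ).
By the chain rule u_t = w_σ - w_η, u_x = w_η, u_xx = w_ηη.
Then u_t + u_x = w_σ: the advection term cancels and the PDE becomes the heat equation w_σ = w_ηη on η ∈ ℝ.
Initial data: w(η,0) = u(η,0) = 3sin(2η).
On η ∈ ℝ each mode satisfies (sin(nη))″ = -n² sin(nη), so exp(-n²σ) sin(nη) solves the heat equation; by superposition w(η,σ) = Σ c_n exp(-n²σ) sin(nη).
Reading off the coefficients: c_2=3, so w(η,σ) = 3exp(-4σ)sin(2η).
Substituting back η = x - t, σ = t: u(x,t) = w(x - t, t).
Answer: u(x, t) = -3exp(-4t)sin(2t - 2x)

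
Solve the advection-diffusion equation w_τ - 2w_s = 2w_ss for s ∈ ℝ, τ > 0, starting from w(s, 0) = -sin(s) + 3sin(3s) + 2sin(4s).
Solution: Moving frame: η = s + 2τ, σ = τ, w = u(η,σ), so w_τ = u_σ + 2u_η and w_ss = u_ηη.
Hence w_τ - 2w_s = u_σ and the PDE becomes the heat equation u_σ = 2u_ηη on η ∈ ℝ.
Initial data: u(η,0) = w(η,0) = -sin(η) + 3sin(3η) + 2sin(4η). Each mode sin(nη) decays as exp(-2n²σ) on ℝ, so u(η,σ) = Σ c_n exp(-2n²σ) sin(nη) with c_1=-1, c_3=3, c_4=2: u(η,σ) = -exp(-2σ)sin(η) + 3exp(-18σ)sin(3η) + 2exp(-32σ)sin(4η).
Substituting back: w(s,τ) = u(s + 2τ, τ).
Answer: w(s, τ) = -exp(-2τ)sin(s + 2τ) + 3exp(-18τ)sin(3s + 6τ) + 2exp(-32τ)sin(4s + 8τ)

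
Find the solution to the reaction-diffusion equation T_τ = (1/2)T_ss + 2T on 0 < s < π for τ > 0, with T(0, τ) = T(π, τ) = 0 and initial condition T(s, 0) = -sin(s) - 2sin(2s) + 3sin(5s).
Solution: Substitute T = exp(2τ)u.
Then T_τ = exp(2τ)(u_τ + 2u), T_ss = exp(2τ)u_ss; substituting and dividing by exp(2τ), the lower-order terms cancel: u_τ = (1/2)u_ss (standard heat equation).
Data for u: u(s,0) = T(s,0) = -sin(s) - 2sin(2s) + 3sin(5s). The boundary conditions carry over: u(0,τ) = u(π,τ) = 0.
Separating variables: u = Σ c_n exp(-n²τ/2) sin(ns). From u(s,0) = -sin(s) - 2sin(2s) + 3sin(5s): c_1=-1, c_2=-2, c_5=3.
So u(s,τ) = -2exp(-2τ)sin(2s) - exp(-τ/2)sin(s) + 3exp(-25τ/2)sin(5s), and T(s,τ) = exp(2τ)u(s,τ).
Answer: T(s, τ) = -exp(3τ/2)sin(s) - 2sin(2s) + 3exp(-21τ/2)sin(5s)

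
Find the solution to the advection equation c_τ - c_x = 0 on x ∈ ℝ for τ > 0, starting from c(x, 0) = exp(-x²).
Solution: By method of characteristics (waves move left with speed 1):
Along characteristics x + τ = const, c is constant, so c(x,τ) = f(x + τ) with f = c(·, 0).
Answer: c(x, τ) = exp(-(x + τ)²)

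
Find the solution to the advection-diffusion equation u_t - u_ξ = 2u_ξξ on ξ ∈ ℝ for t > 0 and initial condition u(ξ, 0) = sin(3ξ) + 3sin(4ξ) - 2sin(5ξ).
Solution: Moving frame: η = ξ + t, σ = t, u = w(η,σ), so u_t = w_σ + w_η and u_ξξ = w_ηη.
Hence u_t - u_ξ = w_σ and the PDE becomes the heat equation w_σ = 2w_ηη on η ∈ ℝ.
Initial data: w(η,0) = u(η,0) = sin(3η) + 3sin(4η) - 2sin(5η). Each mode sin(nη) decays as exp(-2n²σ) on ℝ, so w(η,σ) = Σ c_n exp(-2n²σ) sin(nη) with c_3=1, c_4=3, c_5=-2: w(η,σ) = exp(-18σ)sin(3η) + 3exp(-32σ)sin(4η) - 2exp(-50σ)sin(5η).
Substituting back: u(ξ,t) = w(ξ + t, t).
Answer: u(ξ, t) = exp(-18t)sin(3t + 3ξ) + 3exp(-32t)sin(4t + 4ξ) - 2exp(-50t)sin(5t + 5ξ)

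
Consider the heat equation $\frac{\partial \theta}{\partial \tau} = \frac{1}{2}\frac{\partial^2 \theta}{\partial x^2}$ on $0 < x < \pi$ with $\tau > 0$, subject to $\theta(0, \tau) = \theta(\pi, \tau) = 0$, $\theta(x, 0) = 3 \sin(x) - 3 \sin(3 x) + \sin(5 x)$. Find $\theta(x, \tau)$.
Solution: Using separation of variables $\theta = X(x)G(\tau)$:
Eigenfunctions: $\sin(nx)$, $n = 1, 2, 3, \ldots$
General solution: $\theta(x, \tau) = \sum c_n \sin(nx) e^{-n^2 \tau/2}$
Matching $\theta(x,0) = 3 \sin(x) - 3 \sin(3 x) + \sin(5 x)$ term by term: $c_1=3, c_3=-3, c_5=1$.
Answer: $\theta(x, \tau) = 3 e^{-\tau/2} \sin(x) - 3 e^{-9 \tau/2} \sin(3 x) + e^{-25 \tau/2} \sin(5 x)$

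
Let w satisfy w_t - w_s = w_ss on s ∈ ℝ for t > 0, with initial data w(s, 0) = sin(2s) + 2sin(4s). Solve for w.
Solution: Moving frame: η = s + t, σ = t, w = u(η,σ), so w_t = u_σ + u_η and w_ss = u_ηη.
Hence w_t - w_s = u_σ and the PDE becomes the heat equation u_σ = u_ηη on η ∈ ℝ.
Initial data: u(η,0) = w(η,0) = sin(2η) + 2sin(4η). Each mode sin(nη) decays as exp(-n²σ) on ℝ, so u(η,σ) = Σ c_n exp(-n²σ) sin(nη) with c_2=1, c_4=2: u(η,σ) = exp(-4σ)sin(2η) + 2exp(-16σ)sin(4η).
Substituting back: w(s,t) = u(s + t, t).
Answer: w(s, t) = exp(-4t)sin(2s + 2t) + 2exp(-16t)sin(4s + 4t)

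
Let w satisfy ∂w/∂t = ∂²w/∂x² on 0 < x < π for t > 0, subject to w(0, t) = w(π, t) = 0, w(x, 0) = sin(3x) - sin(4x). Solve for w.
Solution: Separating variables: w = Σ c_n exp(-n²t) sin(nx). From w(x,0) = sin(3x) - sin(4x): c_3=1, c_4=-1.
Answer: w(x, t) = exp(-9t)sin(3x) - exp(-16t)sin(4x)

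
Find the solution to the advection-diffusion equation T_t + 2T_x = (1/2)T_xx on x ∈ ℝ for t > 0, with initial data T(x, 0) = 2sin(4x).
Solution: Change to a moving frame: let η = x - 2t, σ = t and write T(x,t) = u(η,σ).
By the chain rule T_t = u_σ - 2u_η, T_x = u_η, T_xx = u_ηη.
Then T_t + 2T_x = u_σ: the advection term cancels and the PDE becomes the heat equation u_σ = (1/2)u_ηη on η ∈ ℝ.
Initial data: u(η,0) = T(η,0) = 2sin(4η).
On η ∈ ℝ each mode satisfies (sin(nη))″ = -n² sin(nη), so exp(-n²σ/2) sin(nη) solves the heat equation; by superposition u(η,σ) = Σ c_n exp(-n²σ/2) sin(nη).
Reading off the coefficients: c_4=2, so u(η,σ) = 2exp(-8σ)sin(4η).
Substituting back η = x - 2t, σ = t: T(x,t) = u(x - 2t, t).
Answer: T(x, t) = -2exp(-8t)sin(8t - 4x)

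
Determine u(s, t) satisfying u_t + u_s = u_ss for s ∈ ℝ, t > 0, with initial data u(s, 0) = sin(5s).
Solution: Change to a moving frame: let η = s - t, σ = t and write u(s,t) = w(η,σ).
By the chain rule u_t = w_σ - w_η, u_s = w_η, u_ss = w_ηη.
Then u_t + u_s = w_σ: the advection term cancels and the PDE becomes the heat equation w_σ = w_ηη on η ∈ ℝ.
Initial data: w(η,0) = u(η,0) = sin(5η).
On η ∈ ℝ each mode satisfies (sin(nη))″ = -n² sin(nη), so exp(-n²σ) sin(nη) solves the heat equation; by superposition w(η,σ) = Σ c_n exp(-n²σ) sin(nη).
Reading off the coefficients: c_5=1, so w(η,σ) = exp(-25σ)sin(5η).
Substituting back η = s - t, σ = t: u(s,t) = w(s - t, t).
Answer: u(s, t) = exp(-25t)sin(5s - 5t)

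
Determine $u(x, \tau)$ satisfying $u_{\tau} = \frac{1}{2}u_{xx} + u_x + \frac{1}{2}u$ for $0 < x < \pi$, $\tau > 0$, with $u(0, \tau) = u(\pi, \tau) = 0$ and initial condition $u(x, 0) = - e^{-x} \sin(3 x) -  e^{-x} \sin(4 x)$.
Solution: Substitute $u = e^{-x}w$.
Then $u_x = e^{-x}(w_x - w)$, $u_{xx} = e^{-x}(w_{xx} - 2w_x + w)$, $u_{\tau} = e^{-x}w_{\tau}$; substituting and dividing by $e^{-x}$, the lower-order terms cancel: $w_{\tau} = \frac{1}{2}w_{xx}$ (standard heat equation).
Data for $w$: $w(x,0) = e^{x}u(x,0) = - \sin(3 x) - \sin(4 x)$. The boundary conditions carry over: $w(0,\tau) = w(\pi,\tau) = 0$.
Separating variables: $w = \sum c_n e^{-n^2\tau/2} \sin(nx)$. From $w(x,0) = - \sin(3 x) - \sin(4 x)$: $c_3=-1, c_4=-1$.
So $w(x,\tau) = - e^{-8 \tau} \sin(4 x) - e^{-9 \tau/2} \sin(3 x)$, and $u(x,\tau) = e^{-x}w(x,\tau)$.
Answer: $u(x, \tau) = - e^{-8 \tau} e^{-x} \sin(4 x) -  e^{-9 \tau/2} e^{-x} \sin(3 x)$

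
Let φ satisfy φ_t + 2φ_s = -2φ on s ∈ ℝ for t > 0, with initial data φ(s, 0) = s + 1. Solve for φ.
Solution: Substitute φ = exp(-2t)u, i.e. u = exp(2t)φ.
By the product rule, φ_t = exp(-2t)(u_t - 2u), φ_s = exp(-2t)u_s.
Substituting into the PDE and dividing by exp(-2t): u_t - 2u + 2u_s = -2u.
The lower-order terms cancel, leaving the standard advection equation u_t + 2u_s = 0.
Initial data for u: u(s,0) = φ(s,0) = s + 1.
Solve for u:
  By method of characteristics (waves move right with speed 2):
  Along characteristics s - 2t = const, u is constant, so u(s,t) = f(s - 2t) with f = u(·, 0).
Hence u(s,t) = s - 2t + 1.
Transform back: φ(s,t) = exp(-2t)u(s,t).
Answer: φ(s, t) = sexp(-2t) - 2texp(-2t) + exp(-2t)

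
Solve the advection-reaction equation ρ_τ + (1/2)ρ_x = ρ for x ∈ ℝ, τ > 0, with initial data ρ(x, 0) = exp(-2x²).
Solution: Substitute ρ = exp(τ)u, i.e. u = exp(-τ)ρ.
By the product rule, ρ_τ = exp(τ)(u_τ + u), ρ_x = exp(τ)u_x.
Substituting into the PDE and dividing by exp(τ): u_τ + u + (1/2)u_x = u.
The lower-order terms cancel, leaving the standard advection equation u_τ + (1/2)u_x = 0.
Initial data for u: u(x,0) = ρ(x,0) = exp(-2x²).
Solve for u:
  By method of characteristics (waves move right with speed 1/2):
  Along characteristics x - (1/2)τ = const, u is constant, so u(x,τ) = f(x - (1/2)τ) with f = u(·, 0).
Hence u(x,τ) = exp(-2(x - τ/2)²).
Transform back: ρ(x,τ) = exp(τ)u(x,τ).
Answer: ρ(x, τ) = exp(τ)exp(-2(x - τ/2)²)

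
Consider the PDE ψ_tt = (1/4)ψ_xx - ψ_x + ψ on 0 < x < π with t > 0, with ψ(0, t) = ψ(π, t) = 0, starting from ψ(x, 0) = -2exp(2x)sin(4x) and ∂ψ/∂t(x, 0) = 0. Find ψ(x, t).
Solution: Substitute ψ = exp(2x)u, i.e. u = exp(-2x)ψ.
By the product rule, ψ_x = exp(2x)(u_x + 2u), ψ_xx = exp(2x)(u_xx + 4u_x + 4u), ψ_tt = exp(2x)u_tt.
Substituting into the PDE and dividing by exp(2x): u_tt = (1/4)(u_xx + 4u_x + 4u) - (u_x + 2u) + u.
The lower-order terms cancel, leaving the standard wave equation u_tt = (1/4)u_xx.
Initial data for u: u(x,0) = exp(-2x)ψ(x,0) = -2sin(4x); u_t(x,0) = exp(-2x)ψ_t(x,0) = 0. The boundary conditions carry over: u(0,t) = u(π,t) = 0.
Solve for u:
  Using separation of variables u = X(x)T(t):
  Eigenfunctions: sin(nx), n = 1, 2, 3, ...
  General solution: u(x, t) = Σ [A_n cos(n t/2) + B_n sin(n t/2)] sin(nx)
  From u(x,0) = -2sin(4x): A_4=-2. From u_t(x,0) = 0: all B_n = 0.
Hence u(x,t) = -2sin(4x)cos(2t).
Transform back: ψ(x,t) = exp(2x)u(x,t).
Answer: ψ(x, t) = -2exp(2x)sin(4x)cos(2t)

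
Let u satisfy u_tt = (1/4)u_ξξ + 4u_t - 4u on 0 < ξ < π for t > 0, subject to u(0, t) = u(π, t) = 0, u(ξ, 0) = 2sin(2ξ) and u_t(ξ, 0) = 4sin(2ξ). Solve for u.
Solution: Substitute u = exp(2t)w, i.e. w = exp(-2t)u.
By the product rule, u_t = exp(2t)(w_t + 2w), u_tt = exp(2t)(w_tt + 4w_t + 4w), u_ξξ = exp(2t)w_ξξ.
Substituting into the PDE and dividing by exp(2t): w_tt + 4w_t + 4w = (1/4)w_ξξ + 4(w_t + 2w) - 4w.
The lower-order terms cancel, leaving the standard wave equation w_tt = (1/4)w_ξξ.
Initial data for w: w(ξ,0) = u(ξ,0) = 2sin(2ξ); w_t(ξ,0) = u_t(ξ,0) - 2u(ξ,0) = 0. The boundary conditions carry over: w(0,t) = w(π,t) = 0.
Solve for w:
  Using separation of variables w = X(ξ)T(t):
  Eigenfunctions: sin(nξ), n = 1, 2, 3, ...
  General solution: w(ξ, t) = Σ [A_n cos(n t/2) + B_n sin(n t/2)] sin(nξ)
  From w(ξ,0) = 2sin(2ξ): A_2=2. From w_t(ξ,0) = 0: all B_n = 0.
Hence w(ξ,t) = 2sin(2ξ)cos(t).
Transform back: u(ξ,t) = exp(2t)w(ξ,t).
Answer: u(ξ, t) = 2exp(2t)sin(2ξ)cos(t)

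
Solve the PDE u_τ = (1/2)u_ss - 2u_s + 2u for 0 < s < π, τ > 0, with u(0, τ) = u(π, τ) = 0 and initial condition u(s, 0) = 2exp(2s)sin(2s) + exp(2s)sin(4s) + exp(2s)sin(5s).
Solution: Substitute u = exp(2s)w.
Then u_s = exp(2s)(w_s + 2w), u_ss = exp(2s)(w_ss + 4w_s + 4w), u_τ = exp(2s)w_τ; substituting and dividing by exp(2s), the lower-order terms cancel: w_τ = (1/2)w_ss (standard heat equation).
Data for w: w(s,0) = exp(-2s)u(s,0) = 2sin(2s) + sin(4s) + sin(5s). The boundary conditions carry over: w(0,τ) = w(π,τ) = 0.
Separating variables: w = Σ c_n exp(-n²τ/2) sin(ns). From w(s,0) = 2sin(2s) + sin(4s) + sin(5s): c_2=2, c_4=1, c_5=1.
So w(s,τ) = 2exp(-2τ)sin(2s) + exp(-8τ)sin(4s) + exp(-25τ/2)sin(5s), and u(s,τ) = exp(2s)w(s,τ).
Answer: u(s, τ) = 2exp(2s)exp(-2τ)sin(2s) + exp(2s)exp(-8τ)sin(4s) + exp(2s)exp(-25τ/2)sin(5s)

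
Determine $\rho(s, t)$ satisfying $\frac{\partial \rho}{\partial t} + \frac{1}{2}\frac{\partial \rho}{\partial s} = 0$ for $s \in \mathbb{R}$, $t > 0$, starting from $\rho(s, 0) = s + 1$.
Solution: By method of characteristics (waves move right with speed 1/2):
Along characteristics $s - \frac{1}{2}t =$ const, $\rho$ is constant, so $\rho(s,t) = f(s - \frac{1}{2}t)$ with $f = \rho( \cdot , 0)$.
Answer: $\rho(s, t) = s - \frac{1}{2} t + 1$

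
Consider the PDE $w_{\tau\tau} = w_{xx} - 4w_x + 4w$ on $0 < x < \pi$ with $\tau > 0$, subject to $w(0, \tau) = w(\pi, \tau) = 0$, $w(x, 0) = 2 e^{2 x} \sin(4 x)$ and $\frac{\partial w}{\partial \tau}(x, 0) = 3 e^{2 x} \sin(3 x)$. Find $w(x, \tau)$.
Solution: Substitute $w = e^{2x}u$.
Then $w_x = e^{2x}(u_x + 2u)$, $w_{xx} = e^{2x}(u_{xx} + 4u_x + 4u)$, $w_{\tau\tau} = e^{2x}u_{\tau\tau}$; substituting and dividing by $e^{2x}$, the lower-order terms cancel: $u_{\tau\tau} = u_{xx}$ (standard wave equation).
Data for $u$: $u(x,0) = e^{-2x}w(x,0) = 2 \sin(4 x)$; $u_{\tau}(x,0) = e^{-2x}w_{\tau}(x,0) = 3 \sin(3 x)$. The boundary conditions carry over: $u(0,\tau) = u(\pi,\tau) = 0$.
Separating variables: $u = \sum [A_n \cos(\omega_n \tau) + B_n \sin(\omega_n \tau)] \sin(nx)$, $\omega_n = n$. From ICs ($B_n$ = velocity coefficient / $\omega_n$): $A_4=2, B_3=1$.
So $u(x,\tau) = \sin(3 x) \sin(3 \tau) + 2 \sin(4 x) \cos(4 \tau)$, and $w(x,\tau) = e^{2x}u(x,\tau)$.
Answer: $w(x, \tau) = e^{2 x} \sin(3 \tau) \sin(3 x) + 2 e^{2 x} \sin(4 x) \cos(4 \tau)$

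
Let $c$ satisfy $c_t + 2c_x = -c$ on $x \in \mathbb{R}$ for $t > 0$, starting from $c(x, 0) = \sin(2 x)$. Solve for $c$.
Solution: Substitute $c = e^{-t}u$.
Then $c_t = e^{-t}(u_t - u)$, $c_x = e^{-t}u_x$; substituting and dividing by $e^{-t}$, the lower-order terms cancel: $u_t + 2u_x = 0$ (standard advection equation).
Data for $u$: $u(x,0) = c(x,0) = \sin(2 x)$.
By characteristics ($dx/dt = 2$), $u(x,t) = f(x - 2t)$ with $f = u( \cdot , 0)$.
So $u(x,t) = - \sin(4 t - 2 x)$, and $c(x,t) = e^{-t}u(x,t)$.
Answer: $c(x, t) = - e^{-t} \sin(4 t - 2 x)$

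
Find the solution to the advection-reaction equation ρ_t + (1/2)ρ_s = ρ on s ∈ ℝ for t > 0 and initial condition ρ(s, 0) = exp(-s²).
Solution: Substitute ρ = exp(t)u.
Then ρ_t = exp(t)(u_t + u), ρ_s = exp(t)u_s; substituting and dividing by exp(t), the lower-order terms cancel: u_t + (1/2)u_s = 0 (standard advection equation).
Data for u: u(s,0) = ρ(s,0) = exp(-s²).
By characteristics (ds/dt = 1/2), u(s,t) = f(s - (1/2)t) with f = u(·, 0).
So u(s,t) = exp(-(s - t/2)²), and ρ(s,t) = exp(t)u(s,t).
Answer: ρ(s, t) = exp(t)exp(-(s - t/2)²)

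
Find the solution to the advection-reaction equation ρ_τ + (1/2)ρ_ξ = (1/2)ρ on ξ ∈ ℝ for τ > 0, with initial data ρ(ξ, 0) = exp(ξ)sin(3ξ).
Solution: Substitute ρ = exp(ξ)u, i.e. u = exp(-ξ)ρ.
By the product rule, ρ_ξ = exp(ξ)(u_ξ + u), ρ_τ = exp(ξ)u_τ.
Substituting into the PDE and dividing by exp(ξ): u_τ + (1/2)(u_ξ + u) = (1/2)u.
The lower-order terms cancel, leaving the standard advection equation u_τ + (1/2)u_ξ = 0.
Initial data for u: u(ξ,0) = exp(-ξ)ρ(ξ,0) = sin(3ξ).
Solve for u:
  By method of characteristics (waves move right with speed 1/2):
  Along characteristics ξ - (1/2)τ = const, u is constant, so u(ξ,τ) = f(ξ - (1/2)τ) with f = u(·, 0).
Hence u(ξ,τ) = sin(3ξ - 3τ/2).
Transform back: ρ(ξ,τ) = exp(ξ)u(ξ,τ).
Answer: ρ(ξ, τ) = exp(ξ)sin(3ξ - 3τ/2)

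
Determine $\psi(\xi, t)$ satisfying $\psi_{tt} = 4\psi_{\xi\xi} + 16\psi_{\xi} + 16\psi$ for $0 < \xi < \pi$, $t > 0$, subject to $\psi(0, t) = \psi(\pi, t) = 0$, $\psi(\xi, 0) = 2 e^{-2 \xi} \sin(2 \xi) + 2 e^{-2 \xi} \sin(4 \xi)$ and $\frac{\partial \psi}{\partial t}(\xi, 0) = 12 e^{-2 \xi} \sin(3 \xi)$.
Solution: Substitute $\psi = e^{-2\xi}u$, i.e. $u = e^{2\xi}\psi$.
By the product rule, $\psi_{\xi} = e^{-2\xi}(u_{\xi} - 2u)$, $\psi_{\xi\xi} = e^{-2\xi}(u_{\xi\xi} - 4u_{\xi} + 4u)$, $\psi_{tt} = e^{-2\xi}u_{tt}$.
Substituting into the PDE and dividing by $e^{-2\xi}$: $u_{tt} = 4(u_{\xi\xi} - 4u_{\xi} + 4u) + 16(u_{\xi} - 2u) + 16u$.
The lower-order terms cancel, leaving the standard wave equation $u_{tt} = 4u_{\xi\xi}$.
Initial data for $u$: $u(\xi,0) = e^{2\xi}\psi(\xi,0) = 2 \sin(2 \xi) + 2 \sin(4 \xi)$; $u_t(\xi,0) = e^{2\xi}\psi_t(\xi,0) = 12 \sin(3 \xi)$. The boundary conditions carry over: $u(0,t) = u(\pi,t) = 0$.
Solve for $u$:
  Using separation of variables $u = X(\xi)T(t)$:
  Eigenfunctions: $\sin(n\xi)$, $n = 1, 2, 3, \ldots$
  General solution: $u(\xi, t) = \sum [A_n \cos(2n t) + B_n \sin(2n t)] \sin(n\xi)$
  From $u(\xi,0) = 2 \sin(2 \xi) + 2 \sin(4 \xi)$: $A_2=2, A_4=2$. From $u_t(\xi,0) = 12 \sin(3 \xi)$, using $u_t(\xi,0) = \sum \omega_n B_n \sin(n\xi)$ with $\omega_n = 2n$: $B_3 = 12/6 = 2$.
Hence $u(\xi,t) = 2 \sin(6 t) \sin(3 \xi) + 2 \sin(2 \xi) \cos(4 t) + 2 \sin(4 \xi) \cos(8 t)$.
Transform back: $\psi(\xi,t) = e^{-2\xi}u(\xi,t)$.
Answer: $\psi(\xi, t) = 2 e^{-2 \xi} \sin(2 \xi) \cos(4 t) + 2 e^{-2 \xi} \sin(3 \xi) \sin(6 t) + 2 e^{-2 \xi} \sin(4 \xi) \cos(8 t)$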